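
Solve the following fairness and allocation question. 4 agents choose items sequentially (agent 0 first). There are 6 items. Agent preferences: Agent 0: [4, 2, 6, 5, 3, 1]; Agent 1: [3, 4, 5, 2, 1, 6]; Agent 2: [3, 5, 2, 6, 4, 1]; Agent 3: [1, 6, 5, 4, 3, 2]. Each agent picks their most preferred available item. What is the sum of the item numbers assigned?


Step 1: Agent 0 picks item 4
Step 2: Agent 1 picks item 3
Step 3: Agent 2 picks item 5
Step 4: Agent 3 picks item 1
Step 5: Sum = 4 + 3 + 5 + 1 = 13

13


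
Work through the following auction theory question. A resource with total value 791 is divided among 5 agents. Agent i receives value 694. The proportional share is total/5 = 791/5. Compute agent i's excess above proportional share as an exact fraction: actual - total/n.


Step 1: Proportional share = 791/5
Step 2: Agent's actual allocation = 694
Step 3: Excess = 694 - 791/5 = 2679/5

2679/5


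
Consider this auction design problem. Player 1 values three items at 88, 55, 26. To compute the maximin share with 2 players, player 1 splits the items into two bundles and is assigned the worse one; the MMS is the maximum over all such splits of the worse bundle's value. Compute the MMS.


Step 1: Item values = 88, 55, 26
Step 2: Enumerate all 2-bundle partitions and take the smaller bundle:
  Partition 1: {88} vs {55,26} -> bundles 88, 81; min = 81
  Partition 2: {55} vs {88,26} -> bundles 55, 114; min = 55
  Partition 3: {26} vs {88,55} -> bundles 26, 143; min = 26
Step 3: MMS = max(81, 55, 26) = 81

81


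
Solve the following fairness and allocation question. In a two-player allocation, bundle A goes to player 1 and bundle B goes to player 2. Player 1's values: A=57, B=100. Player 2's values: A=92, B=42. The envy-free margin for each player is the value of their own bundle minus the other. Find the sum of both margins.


Step 1: Player 1's margin = v1(A) - v1(B) = 57 - 100 = -43
Step 2: Player 2's margin = v2(B) - v2(A) = 42 - 92 = -50
Step 3: Total margin = -43 + -50 = -93

-93


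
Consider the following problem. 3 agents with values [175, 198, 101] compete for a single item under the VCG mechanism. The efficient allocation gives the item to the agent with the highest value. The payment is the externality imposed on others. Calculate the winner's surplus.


Step 1: The winner is the agent with the highest value: agent 1 with value 198
Step 2: Values of other agents: [175, 101]
Step 3: VCG payment = max of others' values = 175
Step 4: Surplus = 198 - 175 = 23

23


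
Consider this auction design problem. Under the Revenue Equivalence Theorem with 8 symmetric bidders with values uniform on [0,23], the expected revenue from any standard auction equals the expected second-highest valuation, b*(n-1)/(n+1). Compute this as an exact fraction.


Step 1: By Revenue Equivalence, expected revenue = b*(n-1)/(n+1)
Step 2: Substituting n = 8, b = 23
Step 3: Revenue = 23*(8-1)/(8+1) = 23*7/9
Step 4: Revenue = 161/9

161/9


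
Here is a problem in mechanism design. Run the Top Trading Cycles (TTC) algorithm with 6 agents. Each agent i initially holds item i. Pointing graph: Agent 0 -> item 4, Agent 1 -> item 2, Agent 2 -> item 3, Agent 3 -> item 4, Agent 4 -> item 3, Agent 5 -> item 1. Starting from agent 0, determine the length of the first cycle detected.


Step 1: Trace the pointer graph from agent 0: 0 -> 4 -> 3 -> 4
Step 2: A cycle is detected when we revisit agent 4
Step 3: The cycle is: 4 -> 3 -> 4
Step 4: Cycle length = 2

2


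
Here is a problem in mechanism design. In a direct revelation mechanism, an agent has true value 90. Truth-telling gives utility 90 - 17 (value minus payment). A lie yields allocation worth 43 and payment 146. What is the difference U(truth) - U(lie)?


Step 1: U(truth) = value - payment = 90 - 17 = 73
Step 2: U(lie) = allocation - payment = 43 - 146 = -103
Step 3: IC gap = 73 - (-103) = 176

176


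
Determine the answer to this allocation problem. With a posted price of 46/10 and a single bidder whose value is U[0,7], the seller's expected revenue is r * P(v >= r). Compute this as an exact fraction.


Step 1: Posted price r = 23/5, value support [0,7]
Step 2: P(v >= r) = (7 - 23/5)/7 = 12/35
Step 3: Expected revenue = r * P(v >= r) = 23/5 * 12/35
Step 4: Revenue = 276/175

276/175


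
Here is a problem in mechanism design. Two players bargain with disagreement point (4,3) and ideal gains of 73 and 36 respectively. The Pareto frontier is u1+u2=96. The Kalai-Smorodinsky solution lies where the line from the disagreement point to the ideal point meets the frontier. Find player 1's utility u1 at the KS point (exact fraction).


Step 1: At the KS point, (u1-d1)/r1 = (u2-d2)/r2 = t and u1+u2 = 96
Step 2: u1 = d1 + r1*t and u2 = d2 + r2*t, so (d1 + r1*t) + (d2 + r2*t) = 96
Step 3: t = (96 - 4 - 3)/(73 + 36) = 89/109
Step 4: u1 = d1 + r1*t = 4 + 73 * 89/109 = 6933/109
Step 5: (Check: u2 = d2 + r2*t = 3531/109; u1+u2 = 6933/109 + 3531/109 = 96, on the frontier.)

6933/109


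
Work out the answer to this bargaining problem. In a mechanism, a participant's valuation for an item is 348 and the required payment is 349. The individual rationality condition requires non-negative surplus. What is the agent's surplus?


Step 1: Surplus = value - payment = 348 - 349 = -1
Step 2: IR is violated (surplus < 0)

-1


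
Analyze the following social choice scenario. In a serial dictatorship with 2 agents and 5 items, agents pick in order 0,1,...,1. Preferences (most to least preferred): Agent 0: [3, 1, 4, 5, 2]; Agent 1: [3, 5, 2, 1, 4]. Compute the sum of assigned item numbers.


Step 1: Agent 0 picks item 3
Step 2: Agent 1 picks item 5
Step 3: Sum = 3 + 5 = 8

8


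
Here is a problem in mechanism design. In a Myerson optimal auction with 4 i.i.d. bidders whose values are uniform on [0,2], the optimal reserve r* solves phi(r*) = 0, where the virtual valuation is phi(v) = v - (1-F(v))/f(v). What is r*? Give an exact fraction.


Step 1: For U[0,2], F(v) = v/2 and f(v) = 1/2
Step 2: phi(v) = v - (1 - v/2)/(1/2) = v - (2 - v) = 2v - 2
Step 3: Set phi(r*) = 0: 2r* - 2 = 0
Step 4: r* = 2/2 = 1 (the number of bidders n = 4 does not enter)

1


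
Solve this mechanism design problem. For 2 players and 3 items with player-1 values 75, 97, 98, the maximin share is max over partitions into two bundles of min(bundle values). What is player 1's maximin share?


Step 1: Item values = 75, 97, 98
Step 2: Enumerate all 2-bundle partitions and take the smaller bundle:
  Partition 1: {75} vs {97,98} -> bundles 75, 195; min = 75
  Partition 2: {97} vs {75,98} -> bundles 97, 173; min = 97
  Partition 3: {98} vs {75,97} -> bundles 98, 172; min = 98
Step 3: MMS = max(75, 97, 98) = 98

98


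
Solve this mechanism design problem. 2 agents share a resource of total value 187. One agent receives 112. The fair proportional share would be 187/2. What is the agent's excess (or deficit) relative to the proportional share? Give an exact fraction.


Step 1: Proportional share = 187/2
Step 2: Agent's actual allocation = 112
Step 3: Excess = 112 - 187/2 = 37/2

37/2


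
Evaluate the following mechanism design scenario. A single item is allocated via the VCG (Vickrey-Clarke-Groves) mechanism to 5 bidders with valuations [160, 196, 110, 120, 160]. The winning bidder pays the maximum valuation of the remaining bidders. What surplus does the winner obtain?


Step 1: The winner is the agent with the highest value: agent 1 with value 196
Step 2: Values of other agents: [160, 110, 120, 160]
Step 3: VCG payment = max of others' values = 160
Step 4: Surplus = 196 - 160 = 36

36


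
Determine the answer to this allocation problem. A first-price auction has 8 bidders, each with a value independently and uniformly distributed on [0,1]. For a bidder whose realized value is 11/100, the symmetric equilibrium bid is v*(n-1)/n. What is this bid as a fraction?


Step 1: The symmetric BNE bidding function is b(v) = v * (n-1) / n
Step 2: Substitute v = 11/100 and n = 8
Step 3: b = 11/100 * 7/8
Step 4: b = 77/800

77/800


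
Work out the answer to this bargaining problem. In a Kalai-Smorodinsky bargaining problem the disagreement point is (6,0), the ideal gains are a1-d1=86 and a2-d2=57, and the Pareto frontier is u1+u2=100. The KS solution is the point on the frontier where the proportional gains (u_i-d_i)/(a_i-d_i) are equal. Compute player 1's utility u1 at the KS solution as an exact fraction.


Step 1: At the KS point, (u1-d1)/r1 = (u2-d2)/r2 = t and u1+u2 = 100
Step 2: u1 = d1 + r1*t and u2 = d2 + r2*t, so (d1 + r1*t) + (d2 + r2*t) = 100
Step 3: t = (100 - 6 - 0)/(86 + 57) = 94/143
Step 4: u1 = d1 + r1*t = 6 + 86 * 94/143 = 8942/143
Step 5: (Check: u2 = d2 + r2*t = 5358/143; u1+u2 = 8942/143 + 5358/143 = 100, on the frontier.)

8942/143


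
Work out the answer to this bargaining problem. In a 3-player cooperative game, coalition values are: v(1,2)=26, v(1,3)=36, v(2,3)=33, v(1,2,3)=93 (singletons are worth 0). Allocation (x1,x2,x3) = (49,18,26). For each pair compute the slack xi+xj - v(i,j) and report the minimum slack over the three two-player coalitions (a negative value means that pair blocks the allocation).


Step 1: Slack for coalition (1,2): x1+x2 - v12 = 67 - 26 = 41
Step 2: Slack for coalition (1,3): x1+x3 - v13 = 75 - 36 = 39
Step 3: Slack for coalition (2,3): x2+x3 - v23 = 44 - 33 = 11
Step 4: Minimum slack = min(41, 39, 11) = 11, attained by (2,3); no pair can gain by deviating, so the allocation is in the core

11


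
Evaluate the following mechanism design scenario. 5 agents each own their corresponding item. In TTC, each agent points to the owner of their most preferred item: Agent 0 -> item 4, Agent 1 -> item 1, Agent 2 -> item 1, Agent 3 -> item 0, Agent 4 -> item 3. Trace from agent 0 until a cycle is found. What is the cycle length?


Step 1: Trace the pointer graph from agent 0: 0 -> 4 -> 3 -> 0
Step 2: A cycle is detected when we revisit agent 0
Step 3: The cycle is: 0 -> 4 -> 3 -> 0
Step 4: Cycle length = 3

3


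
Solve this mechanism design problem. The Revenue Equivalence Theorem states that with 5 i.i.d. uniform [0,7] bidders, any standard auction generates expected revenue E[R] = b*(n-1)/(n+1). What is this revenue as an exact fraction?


Step 1: By Revenue Equivalence, expected revenue = b*(n-1)/(n+1)
Step 2: Substituting n = 5, b = 7
Step 3: Revenue = 7*(5-1)/(5+1) = 7*4/6
Step 4: Revenue = 28/6 = 14/3

14/3


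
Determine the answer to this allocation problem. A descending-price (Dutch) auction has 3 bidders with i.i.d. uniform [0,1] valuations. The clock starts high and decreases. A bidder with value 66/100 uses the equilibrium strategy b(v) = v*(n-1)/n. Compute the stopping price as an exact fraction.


Step 1: Dutch auctions are strategically equivalent to first-price auctions
Step 2: The equilibrium bid is b(v) = v*(n-1)/n
Step 3: b = 33/50 * 2/3
Step 4: b = 11/25

11/25


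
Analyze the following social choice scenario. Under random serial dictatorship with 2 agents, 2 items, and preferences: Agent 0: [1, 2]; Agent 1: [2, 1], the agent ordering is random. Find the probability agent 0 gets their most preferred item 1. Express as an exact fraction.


Step 1: Agent 0 wants item 1
Step 2: There are 2 possible orderings of agents
Step 3: In 2 orderings, agent 0 gets item 1
Step 4: Probability = 2/2 = 1

1


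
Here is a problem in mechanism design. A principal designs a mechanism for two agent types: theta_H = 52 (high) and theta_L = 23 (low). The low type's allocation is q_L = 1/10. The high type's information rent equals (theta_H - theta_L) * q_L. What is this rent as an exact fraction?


Step 1: theta_H - theta_L = 52 - 23 = 29
Step 2: Information rent = (theta_H - theta_L) * q_L
Step 3: = 29 * 1/10
Step 4: = 29/10

29/10


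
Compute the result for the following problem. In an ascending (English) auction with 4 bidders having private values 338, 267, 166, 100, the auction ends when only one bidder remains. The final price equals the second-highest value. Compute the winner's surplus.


Step 1: Identify the highest value: 338
Step 2: Identify the second-highest value: 267
Step 3: The final price = second-highest value = 267
Step 4: Surplus = 338 - 267 = 71

71


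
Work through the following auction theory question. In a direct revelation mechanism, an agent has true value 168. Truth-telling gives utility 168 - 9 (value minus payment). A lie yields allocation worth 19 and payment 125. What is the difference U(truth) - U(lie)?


Step 1: U(truth) = value - payment = 168 - 9 = 159
Step 2: U(lie) = allocation - payment = 19 - 125 = -106
Step 3: IC gap = 159 - (-106) = 265

265


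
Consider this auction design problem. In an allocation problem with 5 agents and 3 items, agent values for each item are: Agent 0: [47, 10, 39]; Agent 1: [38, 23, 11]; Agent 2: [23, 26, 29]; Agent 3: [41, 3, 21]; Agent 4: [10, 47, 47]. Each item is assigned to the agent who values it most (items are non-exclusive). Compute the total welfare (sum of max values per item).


Step 1: For each item, find the maximum value among all agents.
Step 2: Item 0 -> Agent 0 (value 47)
Step 3: Item 1 -> Agent 4 (value 47)
Step 4: Item 2 -> Agent 4 (value 47)
Step 5: Total welfare = 47 + 47 + 47 = 141

141


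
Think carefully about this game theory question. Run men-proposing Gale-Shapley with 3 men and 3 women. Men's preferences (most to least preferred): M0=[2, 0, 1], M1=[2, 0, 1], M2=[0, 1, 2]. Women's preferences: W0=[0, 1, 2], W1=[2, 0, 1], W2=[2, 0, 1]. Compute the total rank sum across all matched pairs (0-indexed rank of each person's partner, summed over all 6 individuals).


Step 1: Run Gale-Shapley (men propose, women hold best offer):
  M0 proposes to W2; she accepts
  M1 proposes to W2; rejected
  M1 proposes to W0; she accepts
  M2 proposes to W0; rejected
  M2 proposes to W1; she accepts
Step 2: Final matching: W0-M1, W1-M2, W2-M0
Step 3: 0-indexed ranks (man's rank of his match, then woman's): 1 + 1 + 1 + 0 + 0 + 1
Step 4: Total rank sum = 4

4


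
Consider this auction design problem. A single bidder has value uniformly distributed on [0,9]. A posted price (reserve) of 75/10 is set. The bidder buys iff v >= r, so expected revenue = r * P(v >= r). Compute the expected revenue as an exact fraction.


Step 1: Posted price r = 15/2, value support [0,9]
Step 2: P(v >= r) = (9 - 15/2)/9 = 1/6
Step 3: Expected revenue = r * P(v >= r) = 15/2 * 1/6
Step 4: Revenue = 5/4

5/4


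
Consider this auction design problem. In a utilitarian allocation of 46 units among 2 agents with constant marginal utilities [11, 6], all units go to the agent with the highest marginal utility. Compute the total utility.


Step 1: The marginal utilities are [11, 6]
Step 2: The highest marginal utility is 11
Step 3: All 46 units go to that agent
Step 4: Total utility = 11 * 46 = 506

506


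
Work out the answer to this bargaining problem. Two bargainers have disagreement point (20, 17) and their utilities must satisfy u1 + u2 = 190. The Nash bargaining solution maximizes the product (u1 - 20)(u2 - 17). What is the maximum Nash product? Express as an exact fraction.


Step 1: The Nash solution splits surplus symmetrically above the disagreement point
Step 2: u1 = (total + d1 - d2)/2 = (190 + 20 - 17)/2 = 193/2
Step 3: u2 = (total - d1 + d2)/2 = (190 - 20 + 17)/2 = 187/2
Step 4: Nash product = (193/2 - 20) * (187/2 - 17)
Step 5: = 153/2 * 153/2 = 23409/4

23409/4


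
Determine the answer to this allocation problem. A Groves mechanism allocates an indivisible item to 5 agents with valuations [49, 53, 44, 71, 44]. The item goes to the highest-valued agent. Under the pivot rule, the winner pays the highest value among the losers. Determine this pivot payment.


Step 1: The efficient winner is agent 3 with value 71
Step 2: Other agents' values: [49, 53, 44, 44]
Step 3: Pivot payment = max(others) = 53
Step 4: The winner pays 53

53


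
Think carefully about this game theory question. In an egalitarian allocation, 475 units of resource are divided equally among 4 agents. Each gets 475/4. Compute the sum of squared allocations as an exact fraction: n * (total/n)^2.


Step 1: Each agent's share = 475/4
Step 2: Square of each share = (475/4)^2 = 225625/16
Step 3: Sum of squares = 4 * 225625/16 = 225625/4

225625/4


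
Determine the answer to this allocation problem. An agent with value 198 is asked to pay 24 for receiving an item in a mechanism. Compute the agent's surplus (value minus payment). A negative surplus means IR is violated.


Step 1: Surplus = value - payment = 198 - 24 = 174
Step 2: IR is satisfied (surplus >= 0)

174


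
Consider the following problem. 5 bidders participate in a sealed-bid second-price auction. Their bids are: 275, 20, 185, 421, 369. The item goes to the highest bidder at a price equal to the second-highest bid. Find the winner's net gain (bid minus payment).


Step 1: Sort bids in descending order: 421, 369, 275, 185, 20
Step 2: The winning bid is the highest: 421
Step 3: The payment equals the second-highest bid: 369
Step 4: Surplus = winner's bid - payment = 421 - 369 = 52

52


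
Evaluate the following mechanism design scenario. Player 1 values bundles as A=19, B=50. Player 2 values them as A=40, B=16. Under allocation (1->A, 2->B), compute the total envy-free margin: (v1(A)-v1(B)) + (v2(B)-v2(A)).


Step 1: Player 1's margin = v1(A) - v1(B) = 19 - 50 = -31
Step 2: Player 2's margin = v2(B) - v2(A) = 16 - 40 = -24
Step 3: Total margin = -31 + -24 = -55

-55


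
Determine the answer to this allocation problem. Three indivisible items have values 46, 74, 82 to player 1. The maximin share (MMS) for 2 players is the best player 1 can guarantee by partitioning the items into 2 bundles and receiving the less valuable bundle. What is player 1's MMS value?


Step 1: Item values = 46, 74, 82
Step 2: Enumerate all 2-bundle partitions and take the smaller bundle:
  Partition 1: {46} vs {74,82} -> bundles 46, 156; min = 46
  Partition 2: {74} vs {46,82} -> bundles 74, 128; min = 74
  Partition 3: {82} vs {46,74} -> bundles 82, 120; min = 82
Step 3: MMS = max(46, 74, 82) = 82

82


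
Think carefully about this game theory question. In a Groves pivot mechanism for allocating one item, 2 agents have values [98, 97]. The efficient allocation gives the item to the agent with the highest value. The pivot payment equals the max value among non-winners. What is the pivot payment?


Step 1: The efficient winner is agent 0 with value 98
Step 2: Other agents' values: [97]
Step 3: Pivot payment = max(others) = 97
Step 4: The winner pays 97

97


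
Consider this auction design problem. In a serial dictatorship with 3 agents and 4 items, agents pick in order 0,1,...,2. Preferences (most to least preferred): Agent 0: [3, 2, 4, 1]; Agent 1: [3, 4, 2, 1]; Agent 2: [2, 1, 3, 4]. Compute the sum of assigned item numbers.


Step 1: Agent 0 picks item 3
Step 2: Agent 1 picks item 4
Step 3: Agent 2 picks item 2
Step 4: Sum = 3 + 4 + 2 = 9

9


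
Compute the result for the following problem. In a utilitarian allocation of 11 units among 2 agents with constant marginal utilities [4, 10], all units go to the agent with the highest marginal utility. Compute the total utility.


Step 1: The marginal utilities are [4, 10]
Step 2: The highest marginal utility is 10
Step 3: All 11 units go to that agent
Step 4: Total utility = 10 * 11 = 110

110


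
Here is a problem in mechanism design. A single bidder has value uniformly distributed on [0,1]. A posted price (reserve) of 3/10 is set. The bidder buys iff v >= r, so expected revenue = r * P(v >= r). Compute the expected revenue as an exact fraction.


Step 1: Posted price r = 3/10, value support [0,1]
Step 2: P(v >= r) = (1 - 3/10)/1 = 7/10
Step 3: Expected revenue = r * P(v >= r) = 3/10 * 7/10
Step 4: Revenue = 21/100

21/100


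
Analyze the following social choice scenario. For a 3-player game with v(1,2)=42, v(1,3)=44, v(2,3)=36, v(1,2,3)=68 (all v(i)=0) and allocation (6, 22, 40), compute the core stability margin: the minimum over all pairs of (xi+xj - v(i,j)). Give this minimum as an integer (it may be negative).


Step 1: Slack for coalition (1,2): x1+x2 - v12 = 28 - 42 = -14
Step 2: Slack for coalition (1,3): x1+x3 - v13 = 46 - 44 = 2
Step 3: Slack for coalition (2,3): x2+x3 - v23 = 62 - 36 = 26
Step 4: Minimum slack = min(-14, 2, 26) = -14, attained by (1,2); coalition (1,2) can block (slack < 0), so the allocation is not in the core

-14


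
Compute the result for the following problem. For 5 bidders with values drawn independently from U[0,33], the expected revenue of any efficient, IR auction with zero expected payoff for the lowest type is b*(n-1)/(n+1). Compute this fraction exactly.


Step 1: By Revenue Equivalence, expected revenue = b*(n-1)/(n+1)
Step 2: Substituting n = 5, b = 33
Step 3: Revenue = 33*(5-1)/(5+1) = 33*4/6
Step 4: Revenue = 132/6 = 22

22


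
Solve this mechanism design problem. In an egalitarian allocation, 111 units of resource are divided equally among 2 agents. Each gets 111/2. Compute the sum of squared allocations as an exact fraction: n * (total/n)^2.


Step 1: Each agent's share = 111/2
Step 2: Square of each share = (111/2)^2 = 12321/4
Step 3: Sum of squares = 2 * 12321/4 = 12321/2

12321/2


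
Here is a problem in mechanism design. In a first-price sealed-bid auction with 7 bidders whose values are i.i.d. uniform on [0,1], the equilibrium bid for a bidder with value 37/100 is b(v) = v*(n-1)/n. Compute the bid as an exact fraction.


Step 1: The symmetric BNE bidding function is b(v) = v * (n-1) / n
Step 2: Substitute v = 37/100 and n = 7
Step 3: b = 37/100 * 6/7
Step 4: b = 111/350

111/350


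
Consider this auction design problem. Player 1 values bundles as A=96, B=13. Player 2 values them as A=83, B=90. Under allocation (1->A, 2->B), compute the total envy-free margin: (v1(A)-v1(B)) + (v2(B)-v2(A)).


Step 1: Player 1's margin = v1(A) - v1(B) = 96 - 13 = 83
Step 2: Player 2's margin = v2(B) - v2(A) = 90 - 83 = 7
Step 3: Total margin = 83 + 7 = 90

90


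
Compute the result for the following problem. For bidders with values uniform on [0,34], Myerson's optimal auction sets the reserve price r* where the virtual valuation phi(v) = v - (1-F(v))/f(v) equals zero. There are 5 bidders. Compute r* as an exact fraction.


Step 1: For U[0,34], F(v) = v/34 and f(v) = 1/34
Step 2: phi(v) = v - (1 - v/34)/(1/34) = v - (34 - v) = 2v - 34
Step 3: Set phi(r*) = 0: 2r* - 34 = 0
Step 4: r* = 34/2 = 17 (the number of bidders n = 5 does not enter)

17


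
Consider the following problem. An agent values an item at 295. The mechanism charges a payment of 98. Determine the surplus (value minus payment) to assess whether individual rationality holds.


Step 1: Surplus = value - payment = 295 - 98 = 197
Step 2: IR is satisfied (surplus >= 0)

197


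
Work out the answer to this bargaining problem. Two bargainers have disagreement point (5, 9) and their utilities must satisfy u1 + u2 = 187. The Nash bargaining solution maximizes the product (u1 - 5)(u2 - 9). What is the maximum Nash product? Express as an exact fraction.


Step 1: The Nash solution splits surplus symmetrically above the disagreement point
Step 2: u1 = (total + d1 - d2)/2 = (187 + 5 - 9)/2 = 183/2
Step 3: u2 = (total - d1 + d2)/2 = (187 - 5 + 9)/2 = 191/2
Step 4: Nash product = (183/2 - 5) * (191/2 - 9)
Step 5: = 173/2 * 173/2 = 29929/4

29929/4


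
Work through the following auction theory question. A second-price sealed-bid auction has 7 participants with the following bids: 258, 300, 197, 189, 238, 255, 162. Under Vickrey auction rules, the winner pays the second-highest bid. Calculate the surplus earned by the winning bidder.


Step 1: Sort bids in descending order: 300, 258, 255, 238, 197, 189, 162
Step 2: The winning bid is the highest: 300
Step 3: The payment equals the second-highest bid: 258
Step 4: Surplus = winner's bid - payment = 300 - 258 = 42

42


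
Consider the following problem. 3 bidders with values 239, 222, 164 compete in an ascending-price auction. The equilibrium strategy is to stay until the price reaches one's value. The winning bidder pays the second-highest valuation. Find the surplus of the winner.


Step 1: Identify the highest value: 239
Step 2: Identify the second-highest value: 222
Step 3: The final price = second-highest value = 222
Step 4: Surplus = 239 - 222 = 17

17


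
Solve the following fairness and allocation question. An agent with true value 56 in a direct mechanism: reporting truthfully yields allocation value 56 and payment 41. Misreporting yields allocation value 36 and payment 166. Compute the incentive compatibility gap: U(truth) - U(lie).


Step 1: U(truth) = value - payment = 56 - 41 = 15
Step 2: U(lie) = allocation - payment = 36 - 166 = -130
Step 3: IC gap = 15 - (-130) = 145

145


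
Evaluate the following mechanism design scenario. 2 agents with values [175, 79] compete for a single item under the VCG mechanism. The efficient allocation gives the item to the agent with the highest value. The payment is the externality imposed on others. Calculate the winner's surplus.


Step 1: The winner is the agent with the highest value: agent 0 with value 175
Step 2: Values of other agents: [79]
Step 3: VCG payment = max of others' values = 79
Step 4: Surplus = 175 - 79 = 96

96


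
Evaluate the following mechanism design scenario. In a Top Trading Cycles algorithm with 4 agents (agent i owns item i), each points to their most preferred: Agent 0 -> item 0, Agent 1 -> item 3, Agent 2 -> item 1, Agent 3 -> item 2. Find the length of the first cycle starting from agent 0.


Step 1: Trace the pointer graph from agent 0: 0 -> 0
Step 2: A cycle is detected when we revisit agent 0
Step 3: The cycle is: 0 -> 0
Step 4: Cycle length = 1

1


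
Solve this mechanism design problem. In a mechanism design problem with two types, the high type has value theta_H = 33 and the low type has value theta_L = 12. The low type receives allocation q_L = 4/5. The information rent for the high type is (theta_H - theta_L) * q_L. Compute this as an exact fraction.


Step 1: theta_H - theta_L = 33 - 12 = 21
Step 2: Information rent = (theta_H - theta_L) * q_L
Step 3: = 21 * 4/5
Step 4: = 84/5

84/5


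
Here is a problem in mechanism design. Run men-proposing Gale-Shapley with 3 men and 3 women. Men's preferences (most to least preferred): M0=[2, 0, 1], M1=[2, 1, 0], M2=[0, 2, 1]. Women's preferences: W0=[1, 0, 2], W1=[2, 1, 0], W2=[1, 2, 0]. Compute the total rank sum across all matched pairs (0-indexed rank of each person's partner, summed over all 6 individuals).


Step 1: Run Gale-Shapley (men propose, women hold best offer):
  M0 proposes to W2; she accepts
  M1 proposes to W2; she switches from M0
  M2 proposes to W0; she accepts
  M0 proposes to W0; she switches from M2
  M2 proposes to W2; rejected
  M2 proposes to W1; she accepts
Step 2: Final matching: W0-M0, W1-M2, W2-M1
Step 3: 0-indexed ranks (man's rank of his match, then woman's): 1 + 1 + 2 + 0 + 0 + 0
Step 4: Total rank sum = 4

4


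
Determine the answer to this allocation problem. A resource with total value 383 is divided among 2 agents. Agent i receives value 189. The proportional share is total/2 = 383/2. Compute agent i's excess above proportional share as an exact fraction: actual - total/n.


Step 1: Proportional share = 383/2
Step 2: Agent's actual allocation = 189
Step 3: Excess = 189 - 383/2 = -5/2

-5/2


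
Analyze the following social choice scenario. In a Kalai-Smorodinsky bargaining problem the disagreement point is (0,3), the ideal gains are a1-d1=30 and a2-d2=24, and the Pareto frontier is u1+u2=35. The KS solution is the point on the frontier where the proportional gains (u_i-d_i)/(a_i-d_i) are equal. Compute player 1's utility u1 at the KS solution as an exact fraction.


Step 1: At the KS point, (u1-d1)/r1 = (u2-d2)/r2 = t and u1+u2 = 35
Step 2: u1 = d1 + r1*t and u2 = d2 + r2*t, so (d1 + r1*t) + (d2 + r2*t) = 35
Step 3: t = (35 - 0 - 3)/(30 + 24) = 32/54 = 16/27
Step 4: u1 = d1 + r1*t = 0 + 30 * 16/27 = 160/9
Step 5: (Check: u2 = d2 + r2*t = 155/9; u1+u2 = 160/9 + 155/9 = 35, on the frontier.)

160/9


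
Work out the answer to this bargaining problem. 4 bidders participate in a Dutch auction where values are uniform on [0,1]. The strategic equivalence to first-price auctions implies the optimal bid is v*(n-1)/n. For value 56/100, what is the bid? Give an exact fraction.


Step 1: Dutch auctions are strategically equivalent to first-price auctions
Step 2: The equilibrium bid is b(v) = v*(n-1)/n
Step 3: b = 14/25 * 3/4
Step 4: b = 21/50

21/50


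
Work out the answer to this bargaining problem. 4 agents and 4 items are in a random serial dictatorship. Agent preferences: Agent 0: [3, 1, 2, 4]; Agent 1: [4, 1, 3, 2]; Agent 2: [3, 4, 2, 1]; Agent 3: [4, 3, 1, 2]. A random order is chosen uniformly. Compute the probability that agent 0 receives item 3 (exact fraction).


Step 1: Agent 0 wants item 3
Step 2: There are 24 possible orderings of agents
Step 3: In 11 orderings, agent 0 gets item 3
Step 4: Probability = 11/24

11/24


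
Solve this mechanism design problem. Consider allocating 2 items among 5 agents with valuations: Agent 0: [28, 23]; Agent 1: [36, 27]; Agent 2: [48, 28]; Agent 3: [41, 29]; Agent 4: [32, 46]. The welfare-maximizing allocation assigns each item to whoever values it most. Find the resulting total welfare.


Step 1: For each item, find the maximum value among all agents.
Step 2: Item 0 -> Agent 2 (value 48)
Step 3: Item 1 -> Agent 4 (value 46)
Step 4: Total welfare = 48 + 46 = 94

94


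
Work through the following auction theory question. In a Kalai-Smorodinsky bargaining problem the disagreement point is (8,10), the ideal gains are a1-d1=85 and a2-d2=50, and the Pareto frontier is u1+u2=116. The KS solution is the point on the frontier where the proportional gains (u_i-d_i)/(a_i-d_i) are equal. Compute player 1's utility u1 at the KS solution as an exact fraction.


Step 1: At the KS point, (u1-d1)/r1 = (u2-d2)/r2 = t and u1+u2 = 116
Step 2: u1 = d1 + r1*t and u2 = d2 + r2*t, so (d1 + r1*t) + (d2 + r2*t) = 116
Step 3: t = (116 - 8 - 10)/(85 + 50) = 98/135
Step 4: u1 = d1 + r1*t = 8 + 85 * 98/135 = 1882/27
Step 5: (Check: u2 = d2 + r2*t = 1250/27; u1+u2 = 1882/27 + 1250/27 = 116, on the frontier.)

1882/27


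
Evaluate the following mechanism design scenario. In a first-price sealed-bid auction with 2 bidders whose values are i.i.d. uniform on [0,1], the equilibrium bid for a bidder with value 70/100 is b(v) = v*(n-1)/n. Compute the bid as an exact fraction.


Step 1: The symmetric BNE bidding function is b(v) = v * (n-1) / n
Step 2: Substitute v = 7/10 and n = 2
Step 3: b = 7/10 * 1/2
Step 4: b = 7/20

7/20


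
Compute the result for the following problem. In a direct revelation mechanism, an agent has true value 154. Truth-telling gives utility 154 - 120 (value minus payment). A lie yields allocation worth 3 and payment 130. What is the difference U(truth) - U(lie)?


Step 1: U(truth) = value - payment = 154 - 120 = 34
Step 2: U(lie) = allocation - payment = 3 - 130 = -127
Step 3: IC gap = 34 - (-127) = 161

161


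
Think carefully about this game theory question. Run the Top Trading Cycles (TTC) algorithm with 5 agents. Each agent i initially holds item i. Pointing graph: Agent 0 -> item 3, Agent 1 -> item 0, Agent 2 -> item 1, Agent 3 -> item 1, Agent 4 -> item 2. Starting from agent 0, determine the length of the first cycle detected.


Step 1: Trace the pointer graph from agent 0: 0 -> 3 -> 1 -> 0
Step 2: A cycle is detected when we revisit agent 0
Step 3: The cycle is: 0 -> 3 -> 1 -> 0
Step 4: Cycle length = 3

3


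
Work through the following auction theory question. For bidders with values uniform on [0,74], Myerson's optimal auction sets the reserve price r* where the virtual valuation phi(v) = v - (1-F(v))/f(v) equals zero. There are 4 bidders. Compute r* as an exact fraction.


Step 1: For U[0,74], F(v) = v/74 and f(v) = 1/74
Step 2: phi(v) = v - (1 - v/74)/(1/74) = v - (74 - v) = 2v - 74
Step 3: Set phi(r*) = 0: 2r* - 74 = 0
Step 4: r* = 74/2 = 37 (the number of bidders n = 4 does not enter)

37


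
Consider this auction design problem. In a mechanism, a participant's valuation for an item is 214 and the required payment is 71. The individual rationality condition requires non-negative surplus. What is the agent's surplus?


Step 1: Surplus = value - payment = 214 - 71 = 143
Step 2: IR is satisfied (surplus >= 0)

143


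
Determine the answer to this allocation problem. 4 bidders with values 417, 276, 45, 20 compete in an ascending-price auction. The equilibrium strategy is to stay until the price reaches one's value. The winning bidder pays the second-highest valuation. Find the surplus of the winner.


Step 1: Identify the highest value: 417
Step 2: Identify the second-highest value: 276
Step 3: The final price = second-highest value = 276
Step 4: Surplus = 417 - 276 = 141

141


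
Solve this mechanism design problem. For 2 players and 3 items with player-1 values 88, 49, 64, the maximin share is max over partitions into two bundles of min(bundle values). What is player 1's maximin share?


Step 1: Item values = 88, 49, 64
Step 2: Enumerate all 2-bundle partitions and take the smaller bundle:
  Partition 1: {88} vs {49,64} -> bundles 88, 113; min = 88
  Partition 2: {49} vs {88,64} -> bundles 49, 152; min = 49
  Partition 3: {64} vs {88,49} -> bundles 64, 137; min = 64
Step 3: MMS = max(88, 49, 64) = 88

88


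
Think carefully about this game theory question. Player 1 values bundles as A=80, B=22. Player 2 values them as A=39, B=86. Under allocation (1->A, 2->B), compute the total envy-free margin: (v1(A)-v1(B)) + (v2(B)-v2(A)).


Step 1: Player 1's margin = v1(A) - v1(B) = 80 - 22 = 58
Step 2: Player 2's margin = v2(B) - v2(A) = 86 - 39 = 47
Step 3: Total margin = 58 + 47 = 105

105


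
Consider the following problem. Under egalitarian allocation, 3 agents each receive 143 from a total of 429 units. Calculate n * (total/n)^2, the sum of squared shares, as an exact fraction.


Step 1: Each agent's share = 429/3 = 143
Step 2: Square of each share = (143)^2 = 20449
Step 3: Sum of squares = 3 * 20449 = 61347

61347


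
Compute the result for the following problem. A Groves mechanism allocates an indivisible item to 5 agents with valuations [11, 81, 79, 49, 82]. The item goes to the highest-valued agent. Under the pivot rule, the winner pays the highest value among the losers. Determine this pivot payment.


Step 1: The efficient winner is agent 4 with value 82
Step 2: Other agents' values: [11, 81, 79, 49]
Step 3: Pivot payment = max(others) = 81
Step 4: The winner pays 81

81


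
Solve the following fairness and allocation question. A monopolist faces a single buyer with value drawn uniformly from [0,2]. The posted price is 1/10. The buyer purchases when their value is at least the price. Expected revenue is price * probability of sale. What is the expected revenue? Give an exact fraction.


Step 1: Posted price r = 1/10, value support [0,2]
Step 2: P(v >= r) = (2 - 1/10)/2 = 19/20
Step 3: Expected revenue = r * P(v >= r) = 1/10 * 19/20
Step 4: Revenue = 19/200

19/200


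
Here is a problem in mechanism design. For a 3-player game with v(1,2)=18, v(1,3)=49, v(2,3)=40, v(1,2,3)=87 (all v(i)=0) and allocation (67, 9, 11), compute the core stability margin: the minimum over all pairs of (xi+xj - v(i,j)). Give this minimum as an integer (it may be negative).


Step 1: Slack for coalition (1,2): x1+x2 - v12 = 76 - 18 = 58
Step 2: Slack for coalition (1,3): x1+x3 - v13 = 78 - 49 = 29
Step 3: Slack for coalition (2,3): x2+x3 - v23 = 20 - 40 = -20
Step 4: Minimum slack = min(58, 29, -20) = -20, attained by (2,3); coalition (2,3) can block (slack < 0), so the allocation is not in the core

-20


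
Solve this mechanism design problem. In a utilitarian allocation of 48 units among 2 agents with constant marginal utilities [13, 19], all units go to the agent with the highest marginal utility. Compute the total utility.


Step 1: The marginal utilities are [13, 19]
Step 2: The highest marginal utility is 19
Step 3: All 48 units go to that agent
Step 4: Total utility = 19 * 48 = 912

912


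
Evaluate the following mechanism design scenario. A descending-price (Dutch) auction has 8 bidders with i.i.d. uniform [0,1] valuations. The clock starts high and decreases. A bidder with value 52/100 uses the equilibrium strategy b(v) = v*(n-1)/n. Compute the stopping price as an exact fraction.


Step 1: Dutch auctions are strategically equivalent to first-price auctions
Step 2: The equilibrium bid is b(v) = v*(n-1)/n
Step 3: b = 13/25 * 7/8
Step 4: b = 91/200

91/200


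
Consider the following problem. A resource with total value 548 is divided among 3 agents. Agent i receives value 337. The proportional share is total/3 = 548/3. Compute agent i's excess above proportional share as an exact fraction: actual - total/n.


Step 1: Proportional share = 548/3
Step 2: Agent's actual allocation = 337
Step 3: Excess = 337 - 548/3 = 463/3

463/3


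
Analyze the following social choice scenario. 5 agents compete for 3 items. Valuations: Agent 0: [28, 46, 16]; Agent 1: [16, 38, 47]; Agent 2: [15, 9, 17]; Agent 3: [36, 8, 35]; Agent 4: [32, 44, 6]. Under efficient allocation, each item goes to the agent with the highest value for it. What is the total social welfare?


Step 1: For each item, find the maximum value among all agents.
Step 2: Item 0 -> Agent 3 (value 36)
Step 3: Item 1 -> Agent 0 (value 46)
Step 4: Item 2 -> Agent 1 (value 47)
Step 5: Total welfare = 36 + 46 + 47 = 129

129


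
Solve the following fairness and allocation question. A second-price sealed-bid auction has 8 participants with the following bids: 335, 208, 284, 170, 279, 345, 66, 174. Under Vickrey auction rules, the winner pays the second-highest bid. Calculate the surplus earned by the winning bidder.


Step 1: Sort bids in descending order: 345, 335, 284, 279, 208, 174, 170, 66
Step 2: The winning bid is the highest: 345
Step 3: The payment equals the second-highest bid: 335
Step 4: Surplus = winner's bid - payment = 345 - 335 = 10

10


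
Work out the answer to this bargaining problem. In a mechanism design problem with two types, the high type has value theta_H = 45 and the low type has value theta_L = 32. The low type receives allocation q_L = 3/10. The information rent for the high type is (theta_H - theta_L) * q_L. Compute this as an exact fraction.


Step 1: theta_H - theta_L = 45 - 32 = 13
Step 2: Information rent = (theta_H - theta_L) * q_L
Step 3: = 13 * 3/10
Step 4: = 39/10

39/10


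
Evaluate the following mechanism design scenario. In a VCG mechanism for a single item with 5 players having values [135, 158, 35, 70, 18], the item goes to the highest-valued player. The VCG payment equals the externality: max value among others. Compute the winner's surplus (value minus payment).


Step 1: The winner is the agent with the highest value: agent 1 with value 158
Step 2: Values of other agents: [135, 35, 70, 18]
Step 3: VCG payment = max of others' values = 135
Step 4: Surplus = 158 - 135 = 23

23


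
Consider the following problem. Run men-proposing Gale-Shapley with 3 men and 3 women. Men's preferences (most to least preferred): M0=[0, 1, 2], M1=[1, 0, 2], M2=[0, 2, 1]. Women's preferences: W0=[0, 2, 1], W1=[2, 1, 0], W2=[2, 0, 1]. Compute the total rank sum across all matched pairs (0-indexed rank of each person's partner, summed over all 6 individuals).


Step 1: Run Gale-Shapley (men propose, women hold best offer):
  M0 proposes to W0; she accepts
  M1 proposes to W1; she accepts
  M2 proposes to W0; rejected
  M2 proposes to W2; she accepts
Step 2: Final matching: W0-M0, W1-M1, W2-M2
Step 3: 0-indexed ranks (man's rank of his match, then woman's): 0 + 0 + 0 + 1 + 1 + 0
Step 4: Total rank sum = 2

2


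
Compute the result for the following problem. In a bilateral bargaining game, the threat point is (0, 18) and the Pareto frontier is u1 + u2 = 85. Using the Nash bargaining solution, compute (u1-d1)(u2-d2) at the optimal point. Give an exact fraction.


Step 1: The Nash solution splits surplus symmetrically above the disagreement point
Step 2: u1 = (total + d1 - d2)/2 = (85 + 0 - 18)/2 = 67/2
Step 3: u2 = (total - d1 + d2)/2 = (85 - 0 + 18)/2 = 103/2
Step 4: Nash product = (67/2 - 0) * (103/2 - 18)
Step 5: = 67/2 * 67/2 = 4489/4

4489/4
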